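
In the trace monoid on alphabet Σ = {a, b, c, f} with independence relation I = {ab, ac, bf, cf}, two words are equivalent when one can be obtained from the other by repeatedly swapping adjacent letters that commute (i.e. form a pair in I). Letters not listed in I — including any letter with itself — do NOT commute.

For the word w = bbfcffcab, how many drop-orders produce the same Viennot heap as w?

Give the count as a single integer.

126

0(b) covers ∅
1(b) covers 0:b
2(f) covers ∅
3(c) covers 1:b
4(f) covers 2:f
5(f) covers 4:f
6(c) covers 3:c
7(a) covers 5:f
8(b) covers 6:c
floor of heap: 0:b, 2:f
completions by unplaced set U, small U first (add the entries for U minus each lowest piece of U):
  |U|=1: {7}:1  {8}:1
  |U|=2: {5,7}:1  {6,8}:1  {7,8}:2
  |U|=3: {3,6,8}:1  {4,5,7}:1  {5,7,8}:3  {6,7,8}:3
  |U|=4: {1,3,6,8}:1  {2,4,5,7}:1  {3,6,7,8}:4  {4,5,7,8}:4  {5,6,7,8}:6
  |U|=5: {0,1,3,6,8}:1  {1,3,6,7,8}:5  {2,4,5,7,8}:5  {3,5,6,7,8}:10  {4,5,6,7,8}:10
  |U|=6: {0,1,3,6,7,8}:6  {1,3,5,6,7,8}:15  {2,4,5,6,7,8}:15  {3,4,5,6,7,8}:20
  |U|=7: {0,1,3,5,6,7,8}:21  {1,3,4,5,6,7,8}:35  {2,3,4,5,6,7,8}:35
  start at 0(b): 70
  start at 2(f): 56
sum over floor = 126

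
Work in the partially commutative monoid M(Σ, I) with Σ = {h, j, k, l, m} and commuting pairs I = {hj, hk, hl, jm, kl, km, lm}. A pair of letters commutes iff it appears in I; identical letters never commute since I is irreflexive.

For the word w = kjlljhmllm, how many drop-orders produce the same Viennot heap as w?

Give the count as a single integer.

120

piece 0:k — minimal
piece 1:j rests on {0:k}
piece 2:l rests on {1:j}
piece 3:l rests on {2:l}
piece 4:j rests on {3:l}
piece 5:h — minimal
piece 6:m rests on {5:h}
piece 7:l rests on {4:j}
piece 8:l rests on {7:l}
piece 9:m rests on {6:m}
minimal pieces: {0:k, 5:h}
ways to finish when only these pieces remain (= sum over removing one remaining piece with nothing left below it):
  1 left: {8}→1  {9}→1
  2 left: {6,9}→1  {7,8}→1  {8,9}→2
  3 left: {4,7,8}→1  {5,6,9}→1  {6,8,9}→3  {7,8,9}→3
  4 left: {3,4,7,8}→1  {4,7,8,9}→4  {5,6,8,9}→4  {6,7,8,9}→6
  5 left: {2,3,4,7,8}→1  {3,4,7,8,9}→5  {4,6,7,8,9}→10  {5,6,7,8,9}→10
  6 left: {1,2,3,4,7,8}→1  {2,3,4,7,8,9}→6  {3,4,6,7,8,9}→15  {4,5,6,7,8,9}→20
  7 left: {0,1,2,3,4,7,8}→1  {1,2,3,4,7,8,9}→7  {2,3,4,6,7,8,9}→21  {3,4,5,6,7,8,9}→35
  8 left: {0,1,2,3,4,7,8,9}→8  {1,2,3,4,6,7,8,9}→28  {2,3,4,5,6,7,8,9}→56
  placing 0:k first → 84 extensions
  placing 5:h first → 36 extensions
total linear extensions = 120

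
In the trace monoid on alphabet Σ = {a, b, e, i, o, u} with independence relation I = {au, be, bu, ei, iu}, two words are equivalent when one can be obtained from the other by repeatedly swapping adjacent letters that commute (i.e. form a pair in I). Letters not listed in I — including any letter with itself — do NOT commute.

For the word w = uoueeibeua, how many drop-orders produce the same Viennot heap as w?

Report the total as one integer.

piece 0:u — minimal
piece 1:o rests on {0:u}
piece 2:u rests on {1:o}
piece 3:e rests on {2:u}
piece 4:e rests on {3:e}
piece 5:i rests on {1:o}
piece 6:b rests on {5:i}
piece 7:e rests on {4:e}
piece 8:u rests on {7:e}
piece 9:a rests on {6:b, 7:e}
minimal pieces: {0:u}
ways to finish when only these pieces remain (= sum over removing one remaining piece with nothing left below it):
  1 left: {8}→1  {9}→1
  2 left: {6,9}→1  {8,9}→2
  3 left: {5,6,9}→1  {6,8,9}→3  {7,8,9}→2
  4 left: {4,7,8,9}→2  {5,6,8,9}→4  {6,7,8,9}→5
  5 left: {3,4,7,8,9}→2  {4,6,7,8,9}→7  {5,6,7,8,9}→9
  6 left: {2,3,4,7,8,9}→2  {3,4,6,7,8,9}→9  {4,5,6,7,8,9}→16
  7 left: {2,3,4,6,7,8,9}→11  {3,4,5,6,7,8,9}→25
  8 left: {2,3,4,5,6,7,8,9}→36
  placing 0:u first → 36 extensions

36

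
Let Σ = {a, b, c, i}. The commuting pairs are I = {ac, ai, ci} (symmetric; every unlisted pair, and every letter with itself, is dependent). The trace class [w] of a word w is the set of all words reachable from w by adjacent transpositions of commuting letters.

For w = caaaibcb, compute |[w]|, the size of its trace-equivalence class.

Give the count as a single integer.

#0=c has no predecessor
#1=a has no predecessor
#2=a depends on [1:a]
#3=a depends on [2:a]
#4=i has no predecessor
#5=b depends on [0:c, 3:a, 4:i]
#6=c depends on [5:b]
#7=b depends on [6:c]
sources: [0:c, 1:a, 4:i]
N(rest) = Σ N(rest − s) over sources s of rest; N(one piece) = 1:
  size 1 → [7]=1
  size 2 → [6,7]=1
  size 3 → [5,6,7]=1
  size 4 → [0,5,6,7]=1  [3,5,6,7]=1  [4,5,6,7]=1
  size 5 → [0,3,5,6,7]=2  [0,4,5,6,7]=2  [2,3,5,6,7]=1  [3,4,5,6,7]=2
  size 6 → [0,2,3,5,6,7]=3  [0,3,4,5,6,7]=6  [1,2,3,5,6,7]=1  [2,3,4,5,6,7]=3
  first=0(c) contributes 4
  first=1(a) contributes 12
  first=4(i) contributes 4
|[w]| = 20

20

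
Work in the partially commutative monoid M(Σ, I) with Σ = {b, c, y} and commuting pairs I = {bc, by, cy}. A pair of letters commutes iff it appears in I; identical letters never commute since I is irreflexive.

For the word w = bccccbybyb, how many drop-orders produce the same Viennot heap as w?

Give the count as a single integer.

#0=b has no predecessor
#1=c has no predecessor
#2=c depends on [1:c]
#3=c depends on [2:c]
#4=c depends on [3:c]
#5=b depends on [0:b]
#6=y has no predecessor
#7=b depends on [5:b]
#8=y depends on [6:y]
#9=b depends on [7:b]
sources: [0:b, 1:c, 6:y]
N(rest) = Σ N(rest − s) over sources s of rest; N(one piece) = 1:
  size 1 → [4]=1  [8]=1  [9]=1
  size 2 → [3,4]=1  [4,8]=2  [4,9]=2  [6,8]=1  [7,9]=1  [8,9]=2
  size 3 → [2,3,4]=1  [3,4,8]=3  [3,4,9]=3  [4,6,8]=3  [4,7,9]=3  [4,8,9]=6  [5,7,9]=1  [6,8,9]=3  [7,8,9]=3
  size 4 → [0,5,7,9]=1  [1,2,3,4]=1  [2,3,4,8]=4  [2,3,4,9]=4  [3,4,6,8]=6  [3,4,7,9]=6  [3,4,8,9]=12  [4,5,7,9]=4  [4,6,8,9]=12  [4,7,8,9]=12  [5,7,8,9]=4  [6,7,8,9]=6
  size 5 → [0,4,5,7,9]=5  [0,5,7,8,9]=5  [1,2,3,4,8]=5  [1,2,3,4,9]=5  [2,3,4,6,8]=10  [2,3,4,7,9]=10  [2,3,4,8,9]=20  [3,4,5,7,9]=10  [3,4,6,8,9]=30  [3,4,7,8,9]=30  [4,5,7,8,9]=20  [4,6,7,8,9]=30  [5,6,7,8,9]=10
  size 6 → [0,3,4,5,7,9]=15  [0,4,5,7,8,9]=30  [0,5,6,7,8,9]=15  [1,2,3,4,6,8]=15  [1,2,3,4,7,9]=15  [1,2,3,4,8,9]=30  [2,3,4,5,7,9]=20  [2,3,4,6,8,9]=60  [2,3,4,7,8,9]=60  [3,4,5,7,8,9]=60  [3,4,6,7,8,9]=90  [4,5,6,7,8,9]=60
  size 7 → [0,2,3,4,5,7,9]=35  [0,3,4,5,7,8,9]=105  [0,4,5,6,7,8,9]=105  [1,2,3,4,5,7,9]=35  [1,2,3,4,6,8,9]=105  [1,2,3,4,7,8,9]=105  [2,3,4,5,7,8,9]=140  [2,3,4,6,7,8,9]=210  [3,4,5,6,7,8,9]=210
  size 8 → [0,1,2,3,4,5,7,9]=70  [0,2,3,4,5,7,8,9]=280  [0,3,4,5,6,7,8,9]=420  [1,2,3,4,5,7,8,9]=280  [1,2,3,4,6,7,8,9]=420  [2,3,4,5,6,7,8,9]=560
  first=0(b) contributes 1260
  first=1(c) contributes 1260
  first=6(y) contributes 630
|[w]| = 3150

3150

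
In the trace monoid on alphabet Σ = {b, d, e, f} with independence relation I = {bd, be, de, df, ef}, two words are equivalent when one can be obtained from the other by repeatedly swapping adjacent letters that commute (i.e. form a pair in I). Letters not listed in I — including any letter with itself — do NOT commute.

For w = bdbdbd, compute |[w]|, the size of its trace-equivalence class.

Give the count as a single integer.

20

#0=b has no predecessor
#1=d has no predecessor
#2=b depends on [0:b]
#3=d depends on [1:d]
#4=b depends on [2:b]
#5=d depends on [3:d]
sources: [0:b, 1:d]
N(rest) = Σ N(rest − s) over sources s of rest; N(one piece) = 1:
  size 1 → [4]=1  [5]=1
  size 2 → [2,4]=1  [3,5]=1  [4,5]=2
  size 3 → [0,2,4]=1  [1,3,5]=1  [2,4,5]=3  [3,4,5]=3
  size 4 → [0,2,4,5]=4  [1,3,4,5]=4  [2,3,4,5]=6
  first=0(b) contributes 10
  first=1(d) contributes 10
|[w]| = 20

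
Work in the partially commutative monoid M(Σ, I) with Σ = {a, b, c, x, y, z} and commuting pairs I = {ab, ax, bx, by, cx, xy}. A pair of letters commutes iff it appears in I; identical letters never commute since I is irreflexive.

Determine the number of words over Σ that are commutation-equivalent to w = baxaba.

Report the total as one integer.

60

#0=b has no predecessor
#1=a has no predecessor
#2=x has no predecessor
#3=a depends on [1:a]
#4=b depends on [0:b]
#5=a depends on [3:a]
sources: [0:b, 1:a, 2:x]
N(rest) = Σ N(rest − s) over sources s of rest; N(one piece) = 1:
  size 1 → [2]=1  [4]=1  [5]=1
  size 2 → [0,4]=1  [2,4]=2  [2,5]=2  [3,5]=1  [4,5]=2
  size 3 → [0,2,4]=3  [0,4,5]=3  [1,3,5]=1  [2,3,5]=3  [2,4,5]=6  [3,4,5]=3
  size 4 → [0,2,4,5]=12  [0,3,4,5]=6  [1,2,3,5]=4  [1,3,4,5]=4  [2,3,4,5]=12
  first=0(b) contributes 20
  first=1(a) contributes 30
  first=2(x) contributes 10
|[w]| = 60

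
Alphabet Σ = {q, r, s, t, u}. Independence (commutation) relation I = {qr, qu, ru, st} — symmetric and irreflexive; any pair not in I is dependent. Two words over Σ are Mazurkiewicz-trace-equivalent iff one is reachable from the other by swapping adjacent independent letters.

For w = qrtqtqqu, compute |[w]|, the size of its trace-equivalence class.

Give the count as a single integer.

drop 0:q onto floor
drop 1:r onto floor
drop 2:t onto {0:q, 1:r}
drop 3:q onto {2:t}
drop 4:t onto {3:q}
drop 5:q onto {4:t}
drop 6:q onto {5:q}
drop 7:u onto {4:t}
ground layer = {0:q, 1:r}
drop-orders for the pieces not yet dropped (sum over which currently-grounded one goes next):
  1 to go: {6} 1  {7} 1
  2 to go: {5,6} 1  {6,7} 2
  3 to go: {5,6,7} 3
  4 to go: {4,5,6,7} 3
  5 to go: {3,4,5,6,7} 3
  6 to go: {2,3,4,5,6,7} 3
  if 0:q drops first: 3 orders
  if 1:r drops first: 3 orders
heap linearizations: 6

6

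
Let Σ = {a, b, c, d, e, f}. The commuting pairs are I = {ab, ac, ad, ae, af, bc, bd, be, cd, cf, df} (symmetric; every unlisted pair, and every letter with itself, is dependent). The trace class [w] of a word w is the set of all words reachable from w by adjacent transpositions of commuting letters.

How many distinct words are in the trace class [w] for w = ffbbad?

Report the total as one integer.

30

#0=f has no predecessor
#1=f depends on [0:f]
#2=b depends on [1:f]
#3=b depends on [2:b]
#4=a has no predecessor
#5=d has no predecessor
sources: [0:f, 4:a, 5:d]
N(rest) = Σ N(rest − s) over sources s of rest; N(one piece) = 1:
  size 1 → [3]=1  [4]=1  [5]=1
  size 2 → [2,3]=1  [3,4]=2  [3,5]=2  [4,5]=2
  size 3 → [1,2,3]=1  [2,3,4]=3  [2,3,5]=3  [3,4,5]=6
  size 4 → [0,1,2,3]=1  [1,2,3,4]=4  [1,2,3,5]=4  [2,3,4,5]=12
  first=0(f) contributes 20
  first=4(a) contributes 5
  first=5(d) contributes 5
|[w]| = 30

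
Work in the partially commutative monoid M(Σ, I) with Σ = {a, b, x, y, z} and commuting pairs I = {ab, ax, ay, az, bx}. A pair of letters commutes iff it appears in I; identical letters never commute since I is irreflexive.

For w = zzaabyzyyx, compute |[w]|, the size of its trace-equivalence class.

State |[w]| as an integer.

45

0(z) covers ∅
1(z) covers 0:z
2(a) covers ∅
3(a) covers 2:a
4(b) covers 1:z
5(y) covers 4:b
6(z) covers 5:y
7(y) covers 6:z
8(y) covers 7:y
9(x) covers 8:y
floor of heap: 0:z, 2:a
completions by unplaced set U, small U first (add the entries for U minus each lowest piece of U):
  |U|=1: {3}:1  {9}:1
  |U|=2: {2,3}:1  {3,9}:2  {8,9}:1
  |U|=3: {2,3,9}:3  {3,8,9}:3  {7,8,9}:1
  |U|=4: {2,3,8,9}:6  {3,7,8,9}:4  {6,7,8,9}:1
  |U|=5: {2,3,7,8,9}:10  {3,6,7,8,9}:5  {5,6,7,8,9}:1
  |U|=6: {2,3,6,7,8,9}:15  {3,5,6,7,8,9}:6  {4,5,6,7,8,9}:1
  |U|=7: {1,4,5,6,7,8,9}:1  {2,3,5,6,7,8,9}:21  {3,4,5,6,7,8,9}:7
  |U|=8: {0,1,4,5,6,7,8,9}:1  {1,3,4,5,6,7,8,9}:8  {2,3,4,5,6,7,8,9}:28
  start at 0(z): 36
  start at 2(a): 9
sum over floor = 45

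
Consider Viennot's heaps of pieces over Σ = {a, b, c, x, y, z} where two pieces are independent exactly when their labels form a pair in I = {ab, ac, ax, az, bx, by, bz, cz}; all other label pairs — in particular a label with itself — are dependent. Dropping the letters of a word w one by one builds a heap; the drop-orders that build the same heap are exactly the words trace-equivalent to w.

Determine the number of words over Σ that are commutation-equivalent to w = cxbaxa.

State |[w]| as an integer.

45

#0=c has no predecessor
#1=x depends on [0:c]
#2=b depends on [0:c]
#3=a has no predecessor
#4=x depends on [1:x]
#5=a depends on [3:a]
sources: [0:c, 3:a]
N(rest) = Σ N(rest − s) over sources s of rest; N(one piece) = 1:
  size 1 → [2]=1  [4]=1  [5]=1
  size 2 → [1,4]=1  [2,4]=2  [2,5]=2  [3,5]=1  [4,5]=2
  size 3 → [1,2,4]=3  [1,4,5]=3  [2,3,5]=3  [2,4,5]=6  [3,4,5]=3
  size 4 → [0,1,2,4]=3  [1,2,4,5]=12  [1,3,4,5]=6  [2,3,4,5]=12
  first=0(c) contributes 30
  first=3(a) contributes 15
|[w]| = 45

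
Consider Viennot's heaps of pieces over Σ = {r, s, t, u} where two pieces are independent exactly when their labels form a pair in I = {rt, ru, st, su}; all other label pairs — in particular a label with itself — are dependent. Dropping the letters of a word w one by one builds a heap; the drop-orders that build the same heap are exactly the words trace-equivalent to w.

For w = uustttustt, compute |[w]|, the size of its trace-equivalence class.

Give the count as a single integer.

45

#0=u has no predecessor
#1=u depends on [0:u]
#2=s has no predecessor
#3=t depends on [1:u]
#4=t depends on [3:t]
#5=t depends on [4:t]
#6=u depends on [5:t]
#7=s depends on [2:s]
#8=t depends on [6:u]
#9=t depends on [8:t]
sources: [0:u, 2:s]
N(rest) = Σ N(rest − s) over sources s of rest; N(one piece) = 1:
  size 1 → [7]=1  [9]=1
  size 2 → [2,7]=1  [7,9]=2  [8,9]=1
  size 3 → [2,7,9]=3  [6,8,9]=1  [7,8,9]=3
  size 4 → [2,7,8,9]=6  [5,6,8,9]=1  [6,7,8,9]=4
  size 5 → [2,6,7,8,9]=10  [4,5,6,8,9]=1  [5,6,7,8,9]=5
  size 6 → [2,5,6,7,8,9]=15  [3,4,5,6,8,9]=1  [4,5,6,7,8,9]=6
  size 7 → [1,3,4,5,6,8,9]=1  [2,4,5,6,7,8,9]=21  [3,4,5,6,7,8,9]=7
  size 8 → [0,1,3,4,5,6,8,9]=1  [1,3,4,5,6,7,8,9]=8  [2,3,4,5,6,7,8,9]=28
  first=0(u) contributes 36
  first=2(s) contributes 9
|[w]| = 45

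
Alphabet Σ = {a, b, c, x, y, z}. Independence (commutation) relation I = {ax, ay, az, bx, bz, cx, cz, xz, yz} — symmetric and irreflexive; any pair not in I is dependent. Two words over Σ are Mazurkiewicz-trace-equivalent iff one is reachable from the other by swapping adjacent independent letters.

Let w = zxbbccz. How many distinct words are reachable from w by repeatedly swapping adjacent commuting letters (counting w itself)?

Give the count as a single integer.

piece 0:z — minimal
piece 1:x — minimal
piece 2:b — minimal
piece 3:b rests on {2:b}
piece 4:c rests on {3:b}
piece 5:c rests on {4:c}
piece 6:z rests on {0:z}
minimal pieces: {0:z, 1:x, 2:b}
ways to finish when only these pieces remain (= sum over removing one remaining piece with nothing left below it):
  1 left: {1}→1  {5}→1  {6}→1
  2 left: {0,6}→1  {1,5}→2  {1,6}→2  {4,5}→1  {5,6}→2
  3 left: {0,1,6}→3  {0,5,6}→3  {1,4,5}→3  {1,5,6}→6  {3,4,5}→1  {4,5,6}→3
  4 left: {0,1,5,6}→12  {0,4,5,6}→6  {1,3,4,5}→4  {1,4,5,6}→12  {2,3,4,5}→1  {3,4,5,6}→4
  5 left: {0,1,4,5,6}→30  {0,3,4,5,6}→10  {1,2,3,4,5}→5  {1,3,4,5,6}→20  {2,3,4,5,6}→5
  placing 0:z first → 30 extensions
  placing 1:x first → 15 extensions
  placing 2:b first → 60 extensions
total linear extensions = 105

105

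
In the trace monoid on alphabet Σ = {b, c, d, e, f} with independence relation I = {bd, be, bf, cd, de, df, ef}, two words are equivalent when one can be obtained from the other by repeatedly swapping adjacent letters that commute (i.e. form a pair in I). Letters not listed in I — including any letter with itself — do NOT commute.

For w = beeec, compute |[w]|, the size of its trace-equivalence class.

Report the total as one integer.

0(b) covers ∅
1(e) covers ∅
2(e) covers 1:e
3(e) covers 2:e
4(c) covers 0:b, 3:e
floor of heap: 0:b, 1:e
completions by unplaced set U, small U first (add the entries for U minus each lowest piece of U):
  |U|=1: {4}:1
  |U|=2: {0,4}:1  {3,4}:1
  |U|=3: {0,3,4}:2  {2,3,4}:1
  start at 0(b): 1
  start at 1(e): 3
sum over floor = 4

4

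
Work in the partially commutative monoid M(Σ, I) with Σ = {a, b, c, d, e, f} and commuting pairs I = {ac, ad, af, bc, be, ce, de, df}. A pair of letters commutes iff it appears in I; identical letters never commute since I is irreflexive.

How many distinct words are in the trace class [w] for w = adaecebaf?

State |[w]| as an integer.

drop 0:a onto floor
drop 1:d onto floor
drop 2:a onto {0:a}
drop 3:e onto {2:a}
drop 4:c onto {1:d}
drop 5:e onto {3:e}
drop 6:b onto {1:d, 2:a}
drop 7:a onto {5:e, 6:b}
drop 8:f onto {4:c, 5:e, 6:b}
ground layer = {0:a, 1:d}
drop-orders for the pieces not yet dropped (sum over which currently-grounded one goes next):
  1 to go: {7} 1  {8} 1
  2 to go: {4,8} 1  {7,8} 2
  3 to go: {4,7,8} 3  {5,7,8} 2  {6,7,8} 2
  4 to go: {3,5,7,8} 2  {4,5,7,8} 5  {4,6,7,8} 5  {5,6,7,8} 4
  5 to go: {1,4,6,7,8} 5  {3,4,5,7,8} 7  {3,5,6,7,8} 6  {4,5,6,7,8} 14
  6 to go: {1,4,5,6,7,8} 19  {2,3,5,6,7,8} 6  {3,4,5,6,7,8} 27
  7 to go: {0,2,3,5,6,7,8} 6  {1,3,4,5,6,7,8} 46  {2,3,4,5,6,7,8} 33
  if 0:a drops first: 79 orders
  if 1:d drops first: 39 orders
heap linearizations: 118

118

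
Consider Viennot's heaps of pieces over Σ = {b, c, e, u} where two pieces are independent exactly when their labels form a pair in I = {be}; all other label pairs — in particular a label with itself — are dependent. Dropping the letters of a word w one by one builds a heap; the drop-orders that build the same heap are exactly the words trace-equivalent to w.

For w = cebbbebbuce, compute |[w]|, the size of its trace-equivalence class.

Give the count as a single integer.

21

drop 0:c onto floor
drop 1:e onto {0:c}
drop 2:b onto {0:c}
drop 3:b onto {2:b}
drop 4:b onto {3:b}
drop 5:e onto {1:e}
drop 6:b onto {4:b}
drop 7:b onto {6:b}
drop 8:u onto {5:e, 7:b}
drop 9:c onto {8:u}
drop 10:e onto {9:c}
ground layer = {0:c}
drop-orders for the pieces not yet dropped (sum over which currently-grounded one goes next):
  1 to go: {10} 1
  2 to go: {9,10} 1
  3 to go: {8,9,10} 1
  4 to go: {5,8,9,10} 1  {7,8,9,10} 1
  5 to go: {1,5,8,9,10} 1  {5,7,8,9,10} 2  {6,7,8,9,10} 1
  6 to go: {1,5,7,8,9,10} 3  {4,6,7,8,9,10} 1  {5,6,7,8,9,10} 3
  7 to go: {1,5,6,7,8,9,10} 6  {3,4,6,7,8,9,10} 1  {4,5,6,7,8,9,10} 4
  8 to go: {1,4,5,6,7,8,9,10} 10  {2,3,4,6,7,8,9,10} 1  {3,4,5,6,7,8,9,10} 5
  9 to go: {1,3,4,5,6,7,8,9,10} 15  {2,3,4,5,6,7,8,9,10} 6
  if 0:c drops first: 21 orders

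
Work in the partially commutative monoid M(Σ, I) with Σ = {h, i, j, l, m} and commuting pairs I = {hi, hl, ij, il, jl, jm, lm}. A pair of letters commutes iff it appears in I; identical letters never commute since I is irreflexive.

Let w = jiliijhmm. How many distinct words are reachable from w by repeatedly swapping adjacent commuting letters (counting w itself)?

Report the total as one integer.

180

#0=j has no predecessor
#1=i has no predecessor
#2=l has no predecessor
#3=i depends on [1:i]
#4=i depends on [3:i]
#5=j depends on [0:j]
#6=h depends on [5:j]
#7=m depends on [4:i, 6:h]
#8=m depends on [7:m]
sources: [0:j, 1:i, 2:l]
N(rest) = Σ N(rest − s) over sources s of rest; N(one piece) = 1:
  size 1 → [2]=1  [8]=1
  size 2 → [2,8]=2  [7,8]=1
  size 3 → [2,7,8]=3  [4,7,8]=1  [6,7,8]=1
  size 4 → [2,4,7,8]=4  [2,6,7,8]=4  [3,4,7,8]=1  [4,6,7,8]=2  [5,6,7,8]=1
  size 5 → [0,5,6,7,8]=1  [1,3,4,7,8]=1  [2,3,4,7,8]=5  [2,4,6,7,8]=10  [2,5,6,7,8]=5  [3,4,6,7,8]=3  [4,5,6,7,8]=3
  size 6 → [0,2,5,6,7,8]=6  [0,4,5,6,7,8]=4  [1,2,3,4,7,8]=6  [1,3,4,6,7,8]=4  [2,3,4,6,7,8]=18  [2,4,5,6,7,8]=18  [3,4,5,6,7,8]=6
  size 7 → [0,2,4,5,6,7,8]=28  [0,3,4,5,6,7,8]=10  [1,2,3,4,6,7,8]=28  [1,3,4,5,6,7,8]=10  [2,3,4,5,6,7,8]=42
  first=0(j) contributes 80
  first=1(i) contributes 80
  first=2(l) contributes 20
|[w]| = 180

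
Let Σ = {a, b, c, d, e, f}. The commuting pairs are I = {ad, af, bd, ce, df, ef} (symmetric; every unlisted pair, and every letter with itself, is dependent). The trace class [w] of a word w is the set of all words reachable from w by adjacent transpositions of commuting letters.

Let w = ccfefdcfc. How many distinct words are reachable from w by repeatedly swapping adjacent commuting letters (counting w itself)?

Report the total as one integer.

drop 0:c onto floor
drop 1:c onto {0:c}
drop 2:f onto {1:c}
drop 3:e onto floor
drop 4:f onto {2:f}
drop 5:d onto {1:c, 3:e}
drop 6:c onto {4:f, 5:d}
drop 7:f onto {6:c}
drop 8:c onto {7:f}
ground layer = {0:c, 3:e}
drop-orders for the pieces not yet dropped (sum over which currently-grounded one goes next):
  1 to go: {8} 1
  2 to go: {7,8} 1
  3 to go: {6,7,8} 1
  4 to go: {4,6,7,8} 1  {5,6,7,8} 1
  5 to go: {2,4,6,7,8} 1  {3,5,6,7,8} 1  {4,5,6,7,8} 2
  6 to go: {2,4,5,6,7,8} 3  {3,4,5,6,7,8} 3
  7 to go: {1,2,4,5,6,7,8} 3  {2,3,4,5,6,7,8} 6
  if 0:c drops first: 9 orders
  if 3:e drops first: 3 orders
heap linearizations: 12

12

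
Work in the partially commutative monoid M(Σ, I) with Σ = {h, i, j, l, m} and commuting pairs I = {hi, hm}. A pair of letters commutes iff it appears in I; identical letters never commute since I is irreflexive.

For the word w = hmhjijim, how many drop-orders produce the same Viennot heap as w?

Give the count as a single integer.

drop 0:h onto floor
drop 1:m onto floor
drop 2:h onto {0:h}
drop 3:j onto {1:m, 2:h}
drop 4:i onto {3:j}
drop 5:j onto {4:i}
drop 6:i onto {5:j}
drop 7:m onto {6:i}
ground layer = {0:h, 1:m}
drop-orders for the pieces not yet dropped (sum over which currently-grounded one goes next):
  1 to go: {7} 1
  2 to go: {6,7} 1
  3 to go: {5,6,7} 1
  4 to go: {4,5,6,7} 1
  5 to go: {3,4,5,6,7} 1
  6 to go: {1,3,4,5,6,7} 1  {2,3,4,5,6,7} 1
  if 0:h drops first: 2 orders
  if 1:m drops first: 1 orders
heap linearizations: 3

3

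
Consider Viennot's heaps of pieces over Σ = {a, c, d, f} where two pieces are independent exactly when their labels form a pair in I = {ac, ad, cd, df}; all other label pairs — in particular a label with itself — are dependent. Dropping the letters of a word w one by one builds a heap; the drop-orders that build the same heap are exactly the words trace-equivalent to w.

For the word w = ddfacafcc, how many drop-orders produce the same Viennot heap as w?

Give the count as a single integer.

108

#0=d has no predecessor
#1=d depends on [0:d]
#2=f has no predecessor
#3=a depends on [2:f]
#4=c depends on [2:f]
#5=a depends on [3:a]
#6=f depends on [4:c, 5:a]
#7=c depends on [6:f]
#8=c depends on [7:c]
sources: [0:d, 2:f]
N(rest) = Σ N(rest − s) over sources s of rest; N(one piece) = 1:
  size 1 → [1]=1  [8]=1
  size 2 → [0,1]=1  [1,8]=2  [7,8]=1
  size 3 → [0,1,8]=3  [1,7,8]=3  [6,7,8]=1
  size 4 → [0,1,7,8]=6  [1,6,7,8]=4  [4,6,7,8]=1  [5,6,7,8]=1
  size 5 → [0,1,6,7,8]=10  [1,4,6,7,8]=5  [1,5,6,7,8]=5  [3,5,6,7,8]=1  [4,5,6,7,8]=2
  size 6 → [0,1,4,6,7,8]=15  [0,1,5,6,7,8]=15  [1,3,5,6,7,8]=6  [1,4,5,6,7,8]=12  [3,4,5,6,7,8]=3
  size 7 → [0,1,3,5,6,7,8]=21  [0,1,4,5,6,7,8]=42  [1,3,4,5,6,7,8]=21  [2,3,4,5,6,7,8]=3
  first=0(d) contributes 24
  first=2(f) contributes 84
|[w]| = 108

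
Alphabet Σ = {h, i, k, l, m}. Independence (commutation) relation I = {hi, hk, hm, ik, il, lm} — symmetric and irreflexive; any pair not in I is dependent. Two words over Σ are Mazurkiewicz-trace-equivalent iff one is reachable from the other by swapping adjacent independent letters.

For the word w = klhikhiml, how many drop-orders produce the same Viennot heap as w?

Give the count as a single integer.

piece 0:k — minimal
piece 1:l rests on {0:k}
piece 2:h rests on {1:l}
piece 3:i — minimal
piece 4:k rests on {1:l}
piece 5:h rests on {2:h}
piece 6:i rests on {3:i}
piece 7:m rests on {4:k, 6:i}
piece 8:l rests on {4:k, 5:h}
minimal pieces: {0:k, 3:i}
ways to finish when only these pieces remain (= sum over removing one remaining piece with nothing left below it):
  1 left: {7}→1  {8}→1
  2 left: {5,8}→1  {6,7}→1  {7,8}→2
  3 left: {2,5,8}→1  {3,6,7}→1  {4,7,8}→2  {5,7,8}→3  {6,7,8}→3
  4 left: {2,5,7,8}→4  {3,6,7,8}→4  {4,5,7,8}→5  {4,6,7,8}→5  {5,6,7,8}→6
  5 left: {2,4,5,7,8}→9  {2,5,6,7,8}→10  {3,4,6,7,8}→9  {3,5,6,7,8}→10  {4,5,6,7,8}→16
  6 left: {1,2,4,5,7,8}→9  {2,3,5,6,7,8}→20  {2,4,5,6,7,8}→35  {3,4,5,6,7,8}→35
  7 left: {0,1,2,4,5,7,8}→9  {1,2,4,5,6,7,8}→44  {2,3,4,5,6,7,8}→90
  placing 0:k first → 134 extensions
  placing 3:i first → 53 extensions
total linear extensions = 187

187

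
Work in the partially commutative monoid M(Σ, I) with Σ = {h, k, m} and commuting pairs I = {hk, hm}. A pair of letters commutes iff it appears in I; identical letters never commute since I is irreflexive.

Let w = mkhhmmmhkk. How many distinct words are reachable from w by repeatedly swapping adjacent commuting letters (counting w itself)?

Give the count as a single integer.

120

0(m) covers ∅
1(k) covers 0:m
2(h) covers ∅
3(h) covers 2:h
4(m) covers 1:k
5(m) covers 4:m
6(m) covers 5:m
7(h) covers 3:h
8(k) covers 6:m
9(k) covers 8:k
floor of heap: 0:m, 2:h
completions by unplaced set U, small U first (add the entries for U minus each lowest piece of U):
  |U|=1: {7}:1  {9}:1
  |U|=2: {3,7}:1  {7,9}:2  {8,9}:1
  |U|=3: {2,3,7}:1  {3,7,9}:3  {6,8,9}:1  {7,8,9}:3
  |U|=4: {2,3,7,9}:4  {3,7,8,9}:6  {5,6,8,9}:1  {6,7,8,9}:4
  |U|=5: {2,3,7,8,9}:10  {3,6,7,8,9}:10  {4,5,6,8,9}:1  {5,6,7,8,9}:5
  |U|=6: {1,4,5,6,8,9}:1  {2,3,6,7,8,9}:20  {3,5,6,7,8,9}:15  {4,5,6,7,8,9}:6
  |U|=7: {0,1,4,5,6,8,9}:1  {1,4,5,6,7,8,9}:7  {2,3,5,6,7,8,9}:35  {3,4,5,6,7,8,9}:21
  |U|=8: {0,1,4,5,6,7,8,9}:8  {1,3,4,5,6,7,8,9}:28  {2,3,4,5,6,7,8,9}:56
  start at 0(m): 84
  start at 2(h): 36
sum over floor = 120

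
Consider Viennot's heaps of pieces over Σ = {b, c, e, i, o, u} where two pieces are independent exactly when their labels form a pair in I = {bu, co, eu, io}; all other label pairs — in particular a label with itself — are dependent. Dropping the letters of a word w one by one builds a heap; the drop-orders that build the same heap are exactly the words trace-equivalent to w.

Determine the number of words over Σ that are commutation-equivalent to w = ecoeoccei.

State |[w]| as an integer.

6

piece 0:e — minimal
piece 1:c rests on {0:e}
piece 2:o rests on {0:e}
piece 3:e rests on {1:c, 2:o}
piece 4:o rests on {3:e}
piece 5:c rests on {3:e}
piece 6:c rests on {5:c}
piece 7:e rests on {4:o, 6:c}
piece 8:i rests on {7:e}
minimal pieces: {0:e}
ways to finish when only these pieces remain (= sum over removing one remaining piece with nothing left below it):
  1 left: {8}→1
  2 left: {7,8}→1
  3 left: {4,7,8}→1  {6,7,8}→1
  4 left: {4,6,7,8}→2  {5,6,7,8}→1
  5 left: {4,5,6,7,8}→3
  6 left: {3,4,5,6,7,8}→3
  7 left: {1,3,4,5,6,7,8}→3  {2,3,4,5,6,7,8}→3
  placing 0:e first → 6 extensions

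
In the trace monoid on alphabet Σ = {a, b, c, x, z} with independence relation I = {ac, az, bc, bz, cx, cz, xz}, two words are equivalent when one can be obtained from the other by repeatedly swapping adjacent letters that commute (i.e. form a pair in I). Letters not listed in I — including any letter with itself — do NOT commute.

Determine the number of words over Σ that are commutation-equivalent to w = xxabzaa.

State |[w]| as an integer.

7

0(x) covers ∅
1(x) covers 0:x
2(a) covers 1:x
3(b) covers 2:a
4(z) covers ∅
5(a) covers 3:b
6(a) covers 5:a
floor of heap: 0:x, 4:z
completions by unplaced set U, small U first (add the entries for U minus each lowest piece of U):
  |U|=1: {4}:1  {6}:1
  |U|=2: {4,6}:2  {5,6}:1
  |U|=3: {3,5,6}:1  {4,5,6}:3
  |U|=4: {2,3,5,6}:1  {3,4,5,6}:4
  |U|=5: {1,2,3,5,6}:1  {2,3,4,5,6}:5
  start at 0(x): 6
  start at 4(z): 1
sum over floor = 7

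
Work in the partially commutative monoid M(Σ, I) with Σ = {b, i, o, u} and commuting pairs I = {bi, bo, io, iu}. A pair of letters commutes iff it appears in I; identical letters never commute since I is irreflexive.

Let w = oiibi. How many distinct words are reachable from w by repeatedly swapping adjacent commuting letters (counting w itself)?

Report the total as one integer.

20

0(o) covers ∅
1(i) covers ∅
2(i) covers 1:i
3(b) covers ∅
4(i) covers 2:i
floor of heap: 0:o, 1:i, 3:b
completions by unplaced set U, small U first (add the entries for U minus each lowest piece of U):
  |U|=1: {0}:1  {3}:1  {4}:1
  |U|=2: {0,3}:2  {0,4}:2  {2,4}:1  {3,4}:2
  |U|=3: {0,2,4}:3  {0,3,4}:6  {1,2,4}:1  {2,3,4}:3
  start at 0(o): 4
  start at 1(i): 12
  start at 3(b): 4
sum over floor = 20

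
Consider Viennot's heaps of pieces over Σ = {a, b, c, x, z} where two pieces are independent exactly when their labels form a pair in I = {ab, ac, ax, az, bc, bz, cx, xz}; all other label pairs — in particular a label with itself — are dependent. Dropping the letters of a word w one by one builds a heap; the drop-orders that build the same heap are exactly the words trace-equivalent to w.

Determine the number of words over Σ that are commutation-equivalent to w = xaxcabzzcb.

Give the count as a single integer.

drop 0:x onto floor
drop 1:a onto floor
drop 2:x onto {0:x}
drop 3:c onto floor
drop 4:a onto {1:a}
drop 5:b onto {2:x}
drop 6:z onto {3:c}
drop 7:z onto {6:z}
drop 8:c onto {7:z}
drop 9:b onto {5:b}
ground layer = {0:x, 1:a, 3:c}
drop-orders for the pieces not yet dropped (sum over which currently-grounded one goes next):
  1 to go: {4} 1  {8} 1  {9} 1
  2 to go: {1,4} 1  {4,8} 2  {4,9} 2  {5,9} 1  {7,8} 1  {8,9} 2
  3 to go: {1,4,8} 3  {1,4,9} 3  {2,5,9} 1  {4,5,9} 3  {4,7,8} 3  {4,8,9} 6  {5,8,9} 3  {6,7,8} 1  {7,8,9} 3
  4 to go: {0,2,5,9} 1  {1,4,5,9} 6  {1,4,7,8} 6  {1,4,8,9} 12  {2,4,5,9} 4  {2,5,8,9} 4  {3,6,7,8} 1  {4,5,8,9} 12  {4,6,7,8} 4  {4,7,8,9} 12  {5,7,8,9} 6  {6,7,8,9} 4
  5 to go: {0,2,4,5,9} 5  {0,2,5,8,9} 5  {1,2,4,5,9} 10  {1,4,5,8,9} 30  {1,4,6,7,8} 10  {1,4,7,8,9} 30  {2,4,5,8,9} 20  {2,5,7,8,9} 10  {3,4,6,7,8} 5  {3,6,7,8,9} 5  {4,5,7,8,9} 30  {4,6,7,8,9} 20  {5,6,7,8,9} 10
  6 to go: {0,1,2,4,5,9} 15  {0,2,4,5,8,9} 30  {0,2,5,7,8,9} 15  {1,2,4,5,8,9} 60  {1,3,4,6,7,8} 15  {1,4,5,7,8,9} 90  {1,4,6,7,8,9} 60  {2,4,5,7,8,9} 60  {2,5,6,7,8,9} 20  {3,4,6,7,8,9} 30  {3,5,6,7,8,9} 15  {4,5,6,7,8,9} 60
  7 to go: {0,1,2,4,5,8,9} 105  {0,2,4,5,7,8,9} 105  {0,2,5,6,7,8,9} 35  {1,2,4,5,7,8,9} 210  {1,3,4,6,7,8,9} 105  {1,4,5,6,7,8,9} 210  {2,3,5,6,7,8,9} 35  {2,4,5,6,7,8,9} 140  {3,4,5,6,7,8,9} 105
  8 to go: {0,1,2,4,5,7,8,9} 420  {0,2,3,5,6,7,8,9} 70  {0,2,4,5,6,7,8,9} 280  {1,2,4,5,6,7,8,9} 560  {1,3,4,5,6,7,8,9} 420  {2,3,4,5,6,7,8,9} 280
  if 0:x drops first: 1260 orders
  if 1:a drops first: 630 orders
  if 3:c drops first: 1260 orders
heap linearizations: 3150

3150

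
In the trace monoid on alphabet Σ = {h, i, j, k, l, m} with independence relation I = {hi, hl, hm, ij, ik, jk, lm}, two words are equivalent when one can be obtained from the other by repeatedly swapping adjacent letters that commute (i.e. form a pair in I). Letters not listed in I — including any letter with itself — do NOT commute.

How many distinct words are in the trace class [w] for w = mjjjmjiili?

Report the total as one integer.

piece 0:m — minimal
piece 1:j rests on {0:m}
piece 2:j rests on {1:j}
piece 3:j rests on {2:j}
piece 4:m rests on {3:j}
piece 5:j rests on {4:m}
piece 6:i rests on {4:m}
piece 7:i rests on {6:i}
piece 8:l rests on {5:j, 7:i}
piece 9:i rests on {8:l}
minimal pieces: {0:m}
ways to finish when only these pieces remain (= sum over removing one remaining piece with nothing left below it):
  1 left: {9}→1
  2 left: {8,9}→1
  3 left: {5,8,9}→1  {7,8,9}→1
  4 left: {5,7,8,9}→2  {6,7,8,9}→1
  5 left: {5,6,7,8,9}→3
  6 left: {4,5,6,7,8,9}→3
  7 left: {3,4,5,6,7,8,9}→3
  8 left: {2,3,4,5,6,7,8,9}→3
  placing 0:m first → 3 extensions

3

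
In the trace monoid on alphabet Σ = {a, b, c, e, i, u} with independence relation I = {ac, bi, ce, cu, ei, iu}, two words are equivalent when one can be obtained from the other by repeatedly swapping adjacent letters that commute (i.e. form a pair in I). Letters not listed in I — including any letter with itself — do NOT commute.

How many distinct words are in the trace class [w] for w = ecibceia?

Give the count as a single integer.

piece 0:e — minimal
piece 1:c — minimal
piece 2:i rests on {1:c}
piece 3:b rests on {0:e, 1:c}
piece 4:c rests on {2:i, 3:b}
piece 5:e rests on {3:b}
piece 6:i rests on {4:c}
piece 7:a rests on {5:e, 6:i}
minimal pieces: {0:e, 1:c}
ways to finish when only these pieces remain (= sum over removing one remaining piece with nothing left below it):
  1 left: {7}→1
  2 left: {5,7}→1  {6,7}→1
  3 left: {4,6,7}→1  {5,6,7}→2
  4 left: {2,4,6,7}→1  {4,5,6,7}→3
  5 left: {2,4,5,6,7}→4  {3,4,5,6,7}→3
  6 left: {0,3,4,5,6,7}→3  {2,3,4,5,6,7}→7
  placing 0:e first → 7 extensions
  placing 1:c first → 10 extensions
total linear extensions = 17

17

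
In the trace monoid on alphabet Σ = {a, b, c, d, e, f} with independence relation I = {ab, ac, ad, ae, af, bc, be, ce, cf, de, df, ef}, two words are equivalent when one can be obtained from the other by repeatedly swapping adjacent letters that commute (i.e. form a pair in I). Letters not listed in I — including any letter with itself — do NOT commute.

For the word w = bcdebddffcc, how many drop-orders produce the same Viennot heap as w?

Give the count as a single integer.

piece 0:b — minimal
piece 1:c — minimal
piece 2:d rests on {0:b, 1:c}
piece 3:e — minimal
piece 4:b rests on {2:d}
piece 5:d rests on {4:b}
piece 6:d rests on {5:d}
piece 7:f rests on {4:b}
piece 8:f rests on {7:f}
piece 9:c rests on {6:d}
piece 10:c rests on {9:c}
minimal pieces: {0:b, 1:c, 3:e}
ways to finish when only these pieces remain (= sum over removing one remaining piece with nothing left below it):
  1 left: {3}→1  {8}→1  {10}→1
  2 left: {3,8}→2  {3,10}→2  {7,8}→1  {8,10}→2  {9,10}→1
  3 left: {3,7,8}→3  {3,8,10}→6  {3,9,10}→3  {6,9,10}→1  {7,8,10}→3  {8,9,10}→3
  4 left: {3,6,9,10}→4  {3,7,8,10}→12  {3,8,9,10}→12  {5,6,9,10}→1  {6,8,9,10}→4  {7,8,9,10}→6
  5 left: {3,5,6,9,10}→5  {3,6,8,9,10}→20  {3,7,8,9,10}→30  {5,6,8,9,10}→5  {6,7,8,9,10}→10
  6 left: {3,5,6,8,9,10}→30  {3,6,7,8,9,10}→60  {5,6,7,8,9,10}→15
  7 left: {3,5,6,7,8,9,10}→105  {4,5,6,7,8,9,10}→15
  8 left: {2,4,5,6,7,8,9,10}→15  {3,4,5,6,7,8,9,10}→120
  9 left: {0,2,4,5,6,7,8,9,10}→15  {1,2,4,5,6,7,8,9,10}→15  {2,3,4,5,6,7,8,9,10}→135
  placing 0:b first → 150 extensions
  placing 1:c first → 150 extensions
  placing 3:e first → 30 extensions
total linear extensions = 330

330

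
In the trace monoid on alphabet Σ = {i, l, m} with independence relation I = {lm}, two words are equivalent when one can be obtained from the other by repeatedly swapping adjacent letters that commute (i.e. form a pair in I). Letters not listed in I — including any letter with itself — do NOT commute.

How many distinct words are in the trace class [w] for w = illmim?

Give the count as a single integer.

3

0(i) covers ∅
1(l) covers 0:i
2(l) covers 1:l
3(m) covers 0:i
4(i) covers 2:l, 3:m
5(m) covers 4:i
floor of heap: 0:i
completions by unplaced set U, small U first (add the entries for U minus each lowest piece of U):
  |U|=1: {5}:1
  |U|=2: {4,5}:1
  |U|=3: {2,4,5}:1  {3,4,5}:1
  |U|=4: {1,2,4,5}:1  {2,3,4,5}:2
  start at 0(i): 3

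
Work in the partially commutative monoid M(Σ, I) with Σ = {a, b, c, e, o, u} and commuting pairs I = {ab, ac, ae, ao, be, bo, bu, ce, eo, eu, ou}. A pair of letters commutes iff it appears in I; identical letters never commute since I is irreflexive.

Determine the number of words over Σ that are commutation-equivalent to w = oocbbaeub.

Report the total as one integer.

#0=o has no predecessor
#1=o depends on [0:o]
#2=c depends on [1:o]
#3=b depends on [2:c]
#4=b depends on [3:b]
#5=a has no predecessor
#6=e has no predecessor
#7=u depends on [2:c, 5:a]
#8=b depends on [4:b]
sources: [0:o, 5:a, 6:e]
N(rest) = Σ N(rest − s) over sources s of rest; N(one piece) = 1:
  size 1 → [6]=1  [7]=1  [8]=1
  size 2 → [4,8]=1  [5,7]=1  [6,7]=2  [6,8]=2  [7,8]=2
  size 3 → [3,4,8]=1  [4,6,8]=3  [4,7,8]=3  [5,6,7]=3  [5,7,8]=3  [6,7,8]=6
  size 4 → [3,4,6,8]=4  [3,4,7,8]=4  [4,5,7,8]=6  [4,6,7,8]=12  [5,6,7,8]=12
  size 5 → [2,3,4,7,8]=4  [3,4,5,7,8]=10  [3,4,6,7,8]=20  [4,5,6,7,8]=30
  size 6 → [1,2,3,4,7,8]=4  [2,3,4,5,7,8]=14  [2,3,4,6,7,8]=24  [3,4,5,6,7,8]=60
  size 7 → [0,1,2,3,4,7,8]=4  [1,2,3,4,5,7,8]=18  [1,2,3,4,6,7,8]=28  [2,3,4,5,6,7,8]=98
  first=0(o) contributes 144
  first=5(a) contributes 32
  first=6(e) contributes 22
|[w]| = 198

198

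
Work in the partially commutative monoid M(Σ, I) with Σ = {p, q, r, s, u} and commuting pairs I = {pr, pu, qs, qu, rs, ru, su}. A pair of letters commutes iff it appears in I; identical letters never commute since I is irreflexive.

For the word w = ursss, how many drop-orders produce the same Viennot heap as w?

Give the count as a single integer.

piece 0:u — minimal
piece 1:r — minimal
piece 2:s — minimal
piece 3:s rests on {2:s}
piece 4:s rests on {3:s}
minimal pieces: {0:u, 1:r, 2:s}
ways to finish when only these pieces remain (= sum over removing one remaining piece with nothing left below it):
  1 left: {0}→1  {1}→1  {4}→1
  2 left: {0,1}→2  {0,4}→2  {1,4}→2  {3,4}→1
  3 left: {0,1,4}→6  {0,3,4}→3  {1,3,4}→3  {2,3,4}→1
  placing 0:u first → 4 extensions
  placing 1:r first → 4 extensions
  placing 2:s first → 12 extensions
total linear extensions = 20

20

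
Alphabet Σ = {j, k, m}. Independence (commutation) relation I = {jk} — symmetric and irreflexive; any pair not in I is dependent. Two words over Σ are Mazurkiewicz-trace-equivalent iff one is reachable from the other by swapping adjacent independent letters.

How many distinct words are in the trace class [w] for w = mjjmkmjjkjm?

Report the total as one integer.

piece 0:m — minimal
piece 1:j rests on {0:m}
piece 2:j rests on {1:j}
piece 3:m rests on {2:j}
piece 4:k rests on {3:m}
piece 5:m rests on {4:k}
piece 6:j rests on {5:m}
piece 7:j rests on {6:j}
piece 8:k rests on {5:m}
piece 9:j rests on {7:j}
piece 10:m rests on {8:k, 9:j}
minimal pieces: {0:m}
ways to finish when only these pieces remain (= sum over removing one remaining piece with nothing left below it):
  1 left: {10}→1
  2 left: {8,10}→1  {9,10}→1
  3 left: {7,9,10}→1  {8,9,10}→2
  4 left: {6,7,9,10}→1  {7,8,9,10}→3
  5 left: {6,7,8,9,10}→4
  6 left: {5,6,7,8,9,10}→4
  7 left: {4,5,6,7,8,9,10}→4
  8 left: {3,4,5,6,7,8,9,10}→4
  9 left: {2,3,4,5,6,7,8,9,10}→4
  placing 0:m first → 4 extensions

4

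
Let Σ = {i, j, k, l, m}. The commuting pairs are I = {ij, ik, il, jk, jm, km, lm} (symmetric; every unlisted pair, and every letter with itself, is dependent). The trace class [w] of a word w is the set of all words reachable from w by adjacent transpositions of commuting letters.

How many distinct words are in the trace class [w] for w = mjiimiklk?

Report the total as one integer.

252

drop 0:m onto floor
drop 1:j onto floor
drop 2:i onto {0:m}
drop 3:i onto {2:i}
drop 4:m onto {3:i}
drop 5:i onto {4:m}
drop 6:k onto floor
drop 7:l onto {1:j, 6:k}
drop 8:k onto {7:l}
ground layer = {0:m, 1:j, 6:k}
drop-orders for the pieces not yet dropped (sum over which currently-grounded one goes next):
  1 to go: {5} 1  {8} 1
  2 to go: {4,5} 1  {5,8} 2  {7,8} 1
  3 to go: {1,7,8} 1  {3,4,5} 1  {4,5,8} 3  {5,7,8} 3  {6,7,8} 1
  4 to go: {1,5,7,8} 4  {1,6,7,8} 2  {2,3,4,5} 1  {3,4,5,8} 4  {4,5,7,8} 6  {5,6,7,8} 4
  5 to go: {0,2,3,4,5} 1  {1,4,5,7,8} 10  {1,5,6,7,8} 10  {2,3,4,5,8} 5  {3,4,5,7,8} 10  {4,5,6,7,8} 10
  6 to go: {0,2,3,4,5,8} 6  {1,3,4,5,7,8} 20  {1,4,5,6,7,8} 30  {2,3,4,5,7,8} 15  {3,4,5,6,7,8} 20
  7 to go: {0,2,3,4,5,7,8} 21  {1,2,3,4,5,7,8} 35  {1,3,4,5,6,7,8} 70  {2,3,4,5,6,7,8} 35
  if 0:m drops first: 140 orders
  if 1:j drops first: 56 orders
  if 6:k drops first: 56 orders
heap linearizations: 252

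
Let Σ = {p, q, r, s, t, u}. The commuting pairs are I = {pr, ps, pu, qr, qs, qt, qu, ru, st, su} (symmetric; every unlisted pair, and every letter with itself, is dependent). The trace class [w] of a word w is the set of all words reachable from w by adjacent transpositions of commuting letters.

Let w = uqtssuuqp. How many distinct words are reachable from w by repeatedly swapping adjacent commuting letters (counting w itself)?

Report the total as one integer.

piece 0:u — minimal
piece 1:q — minimal
piece 2:t rests on {0:u}
piece 3:s — minimal
piece 4:s rests on {3:s}
piece 5:u rests on {2:t}
piece 6:u rests on {5:u}
piece 7:q rests on {1:q}
piece 8:p rests on {2:t, 7:q}
minimal pieces: {0:u, 1:q, 3:s}
ways to finish when only these pieces remain (= sum over removing one remaining piece with nothing left below it):
  1 left: {4}→1  {6}→1  {8}→1
  2 left: {3,4}→1  {4,6}→2  {4,8}→2  {5,6}→1  {6,8}→2  {7,8}→1
  3 left: {1,7,8}→1  {3,4,6}→3  {3,4,8}→3  {4,5,6}→3  {4,6,8}→6  {4,7,8}→3  {5,6,8}→3  {6,7,8}→3
  4 left: {1,4,7,8}→4  {1,6,7,8}→4  {2,5,6,8}→3  {3,4,5,6}→6  {3,4,6,8}→12  {3,4,7,8}→6  {4,5,6,8}→12  {4,6,7,8}→12  {5,6,7,8}→6
  5 left: {0,2,5,6,8}→3  {1,3,4,7,8}→10  {1,4,6,7,8}→20  {1,5,6,7,8}→10  {2,4,5,6,8}→15  {2,5,6,7,8}→9  {3,4,5,6,8}→30  {3,4,6,7,8}→30  {4,5,6,7,8}→30
  6 left: {0,2,4,5,6,8}→18  {0,2,5,6,7,8}→12  {1,2,5,6,7,8}→19  {1,3,4,6,7,8}→60  {1,4,5,6,7,8}→60  {2,3,4,5,6,8}→45  {2,4,5,6,7,8}→54  {3,4,5,6,7,8}→90
  7 left: {0,1,2,5,6,7,8}→31  {0,2,3,4,5,6,8}→63  {0,2,4,5,6,7,8}→84  {1,2,4,5,6,7,8}→133  {1,3,4,5,6,7,8}→210  {2,3,4,5,6,7,8}→189
  placing 0:u first → 532 extensions
  placing 1:q first → 336 extensions
  placing 3:s first → 248 extensions
total linear extensions = 1116

1116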